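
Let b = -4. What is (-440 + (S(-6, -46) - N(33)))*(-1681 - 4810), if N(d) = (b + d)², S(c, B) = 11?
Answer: 8243570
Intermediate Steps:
N(d) = (-4 + d)²
(-440 + (S(-6, -46) - N(33)))*(-1681 - 4810) = (-440 + (11 - (-4 + 33)²))*(-1681 - 4810) = (-440 + (11 - 1*29²))*(-6491) = (-440 + (11 - 1*841))*(-6491) = (-440 + (11 - 841))*(-6491) = (-440 - 830)*(-6491) = -1270*(-6491) = 8243570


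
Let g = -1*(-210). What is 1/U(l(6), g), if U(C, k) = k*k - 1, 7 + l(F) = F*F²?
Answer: 1/44099 ≈ 2.2676e-5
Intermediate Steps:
g = 210
l(F) = -7 + F³ (l(F) = -7 + F*F² = -7 + F³)
U(C, k) = -1 + k² (U(C, k) = k² - 1 = -1 + k²)
1/U(l(6), g) = 1/(-1 + 210²) = 1/(-1 + 44100) = 1/44099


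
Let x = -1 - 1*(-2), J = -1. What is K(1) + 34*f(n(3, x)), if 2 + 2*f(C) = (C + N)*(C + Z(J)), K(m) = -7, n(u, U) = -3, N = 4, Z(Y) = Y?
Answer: -109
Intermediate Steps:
x = 1 (x = -1 + 2 = 1)
f(C) = -1 + (-1 + C)*(4 + C)/2 (f(C) = -1 + ((C + 4)*(C - 1))/2 = -1 + ((4 + C)*(-1 + C))/2 = -1 + ((-1 + C)*(4 + C))/2 = -1 + (-1 + C)*(4 + C)/2)
K(1) + 34*f(n(3, x)) = -7 + 34*(-3 + (1/2)*(-3)**2 + (3/2)*(-3)) = -7 + 34*(-3 + (1/2)*9 - 9/2) = -7 + 34*(-3 + 9/2 - 9/2) = -7 + 34*(-3) = -7 - 102 = -109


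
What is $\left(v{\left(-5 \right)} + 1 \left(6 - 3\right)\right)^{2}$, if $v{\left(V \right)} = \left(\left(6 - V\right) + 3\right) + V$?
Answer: $144$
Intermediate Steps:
$v{\left(V \right)} = 9$ ($v{\left(V \right)} = \left(9 - V\right) + V = 9$)
$\left(v{\left(-5 \right)} + 1 \left(6 - 3\right)\right)^{2} = \left(9 + 1 \left(6 - 3\right)\right)^{2} = \left(9 + 1 \cdot 3\right)^{2} = \left(9 + 3\right)^{2} = 12^{2} = 144$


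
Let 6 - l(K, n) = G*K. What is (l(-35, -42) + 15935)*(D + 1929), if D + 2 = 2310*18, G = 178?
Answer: 964593697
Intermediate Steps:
l(K, n) = 6 - 178*K
D = 41578 (D = -2 + 2310*18 = -2 + 41580 = 41578)
(l(-35, -42) + 15935)*(D + 1929) = ((6 - 178*(-35)) + 15935)*(41578 + 1929) = ((6 + 6230) + 15935)*43507 = (6236 + 15935)*43507 = 22171*43507 = 964593697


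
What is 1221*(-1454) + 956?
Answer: -1774378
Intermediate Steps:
1221*(-1454) + 956 = -1775334 + 956 = -1774378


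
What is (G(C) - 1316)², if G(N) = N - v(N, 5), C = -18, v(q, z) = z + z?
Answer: 1806336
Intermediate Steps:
v(q, z) = 2*z
G(N) = -10 + N (G(N) = N - 2*5 = N - 1*10 = N - 10 = -10 + N)
(G(C) - 1316)² = ((-10 - 18) - 1316)² = (-28 - 1316)² = (-1344)² = 1806336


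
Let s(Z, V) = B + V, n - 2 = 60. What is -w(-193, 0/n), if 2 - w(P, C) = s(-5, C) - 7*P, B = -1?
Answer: 1348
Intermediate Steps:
n = 62 (n = 2 + 60 = 62)
s(Z, V) = -1 + V
w(P, C) = 3 - C + 7*P (w(P, C) = 2 - ((-1 + C) - 7*P) = 2 - (-1 + C - 7*P) = 2 + (1 - C + 7*P) = 3 - C + 7*P)
-w(-193, 0/n) = -(3 - 0/62 + 7*(-193)) = -(3 - 0/62 - 1351) = -(3 - 1*0 - 1351) = -(3 + 0 - 1351) = -1*(-1348) = 1348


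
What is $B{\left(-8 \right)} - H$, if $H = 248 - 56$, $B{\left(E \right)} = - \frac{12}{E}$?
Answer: $- \frac{381}{2} \approx -190.5$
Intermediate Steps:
$H = 192$ ($H = 248 - 56 = 192$)
$B{\left(-8 \right)} - H = - \frac{12}{-8} - 192 = \left(-12\right) \left(- \frac{1}{8}\right) - 192 = \frac{3}{2} - 192 = - \frac{381}{2}$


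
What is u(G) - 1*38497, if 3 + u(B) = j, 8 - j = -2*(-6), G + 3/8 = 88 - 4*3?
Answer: -38504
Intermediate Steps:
G = 605/8 (G = -3/8 + (88 - 4*3) = -3/8 + (88 - 12) = -3/8 + 76 = 605/8 ≈ 75.625)
j = -4 (j = 8 - (-2)*(-6) = 8 - 1*12 = 8 - 12 = -4)
u(B) = -7 (u(B) = -3 - 4 = -7)
u(G) - 1*38497 = -7 - 1*38497 = -7 - 38497 = -38504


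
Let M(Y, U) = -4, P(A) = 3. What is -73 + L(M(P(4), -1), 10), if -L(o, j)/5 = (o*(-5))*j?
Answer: -1073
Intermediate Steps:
L(o, j) = 25*j*o (L(o, j) = -5*o*(-5)*j = -5*(-5*o)*j = -(-25)*j*o = 25*j*o)
-73 + L(M(P(4), -1), 10) = -73 + 25*10*(-4) = -73 - 1000 = -1073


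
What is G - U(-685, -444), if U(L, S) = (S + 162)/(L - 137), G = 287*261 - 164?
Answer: 10239744/137 ≈ 74743.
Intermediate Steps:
G = 74743 (G = 74907 - 164 = 74743)
U(L, S) = (162 + S)/(-137 + L)
G - U(-685, -444) = 74743 - (162 - 444)/(-137 - 685) = 74743 - (-282)/(-822) = 74743 - (-1)*(-282)/822 = 74743 - 1*47/137 = 74743 - 47/137 = 10239744/137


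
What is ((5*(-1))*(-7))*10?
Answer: 350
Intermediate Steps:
((5*(-1))*(-7))*10 = -5*(-7)*10 = 35*10 = 350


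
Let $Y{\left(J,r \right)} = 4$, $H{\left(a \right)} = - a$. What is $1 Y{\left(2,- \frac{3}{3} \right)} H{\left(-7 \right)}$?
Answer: $28$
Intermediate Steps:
$1 Y{\left(2,- \frac{3}{3} \right)} H{\left(-7 \right)} = 1 \cdot 4 \left(\left(-1\right) \left(-7\right)\right) = 4 \cdot 7 = 28$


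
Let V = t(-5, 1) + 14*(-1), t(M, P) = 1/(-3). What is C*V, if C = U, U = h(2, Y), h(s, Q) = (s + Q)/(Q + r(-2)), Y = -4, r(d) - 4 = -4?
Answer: -43/6 ≈ -7.1667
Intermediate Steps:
t(M, P) = -⅓
r(d) = 0 (r(d) = 4 - 4 = 0)
V = -43/3 (V = -⅓ + 14*(-1) = -⅓ - 14 = -43/3 ≈ -14.333)
h(s, Q) = (Q + s)/Q (h(s, Q) = (s + Q)/(Q + 0) = (Q + s)/Q)
U = ½ (U = (-4 + 2)/(-4) = -¼*(-2) = ½ ≈ 0.50000)
C = ½ ≈ 0.50000
C*V = (½)*(-43/3) = -43/6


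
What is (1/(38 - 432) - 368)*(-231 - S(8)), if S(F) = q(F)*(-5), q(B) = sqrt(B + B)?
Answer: 30593523/394 ≈ 77649.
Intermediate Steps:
q(B) = sqrt(2)*sqrt(B) (q(B) = sqrt(2*B) = sqrt(2)*sqrt(B))
S(F) = -5*sqrt(2)*sqrt(F) (S(F) = (sqrt(2)*sqrt(F))*(-5) = -5*sqrt(2)*sqrt(F))
(1/(38 - 432) - 368)*(-231 - S(8)) = (1/(38 - 432) - 368)*(-231 - (-5)*sqrt(2)*sqrt(8)) = (1/(-394) - 368)*(-231 - (-5)*sqrt(2)*2*sqrt(2)) = (-1/394 - 368)*(-231 - 1*(-20)) = -144993*(-231 + 20)/394 = -144993/394*(-211) = 30593523/394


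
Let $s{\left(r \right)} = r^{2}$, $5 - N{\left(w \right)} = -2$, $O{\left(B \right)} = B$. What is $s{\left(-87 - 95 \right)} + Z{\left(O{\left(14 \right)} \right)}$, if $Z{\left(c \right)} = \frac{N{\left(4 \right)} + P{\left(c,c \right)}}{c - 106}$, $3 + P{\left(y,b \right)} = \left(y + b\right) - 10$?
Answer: $\frac{1523693}{46} \approx 33124.0$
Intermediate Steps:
$P{\left(y,b \right)} = -13 + b + y$ ($P{\left(y,b \right)} = -3 - \left(10 - b - y\right) = -3 + \left(-10 + b + y\right) = -13 + b + y$)
$N{\left(w \right)} = 7$ ($N{\left(w \right)} = 5 - -2 = 5 + 2 = 7$)
$Z{\left(c \right)} = \frac{-6 + 2 c}{-106 + c}$ ($Z{\left(c \right)} = \frac{7 + \left(-13 + c + c\right)}{c - 106} = \frac{7 + \left(-13 + 2 c\right)}{-106 + c} = \frac{-6 + 2 c}{-106 + c}$)
$s{\left(-87 - 95 \right)} + Z{\left(O{\left(14 \right)} \right)} = \left(-87 - 95\right)^{2} + \frac{2 \left(-3 + 14\right)}{-106 + 14} = \left(-87 - 95\right)^{2} + 2 \frac{1}{-92} \cdot 11 = \left(-182\right)^{2} + 2 \left(- \frac{1}{92}\right) 11 = 33124 - \frac{11}{46} = \frac{1523693}{46}$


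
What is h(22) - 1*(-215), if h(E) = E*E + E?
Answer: 721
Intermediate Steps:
h(E) = E + E² (h(E) = E² + E = E + E²)
h(22) - 1*(-215) = 22*(1 + 22) - 1*(-215) = 22*23 + 215 = 506 + 215 = 721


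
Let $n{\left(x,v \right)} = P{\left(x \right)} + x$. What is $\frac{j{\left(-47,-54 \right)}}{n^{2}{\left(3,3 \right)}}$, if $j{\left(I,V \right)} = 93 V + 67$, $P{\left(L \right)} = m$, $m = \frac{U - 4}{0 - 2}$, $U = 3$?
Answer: $- \frac{19820}{49} \approx -404.49$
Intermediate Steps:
$m = \frac{1}{2}$ ($m = \frac{3 - 4}{0 - 2} = - \frac{1}{-2} = \left(-1\right) \left(- \frac{1}{2}\right) = \frac{1}{2} \approx 0.5$)
$P{\left(L \right)} = \frac{1}{2}$
$n{\left(x,v \right)} = \frac{1}{2} + x$
$j{\left(I,V \right)} = 67 + 93 V$
$\frac{j{\left(-47,-54 \right)}}{n^{2}{\left(3,3 \right)}} = \frac{67 + 93 \left(-54\right)}{\left(\frac{1}{2} + 3\right)^{2}} = \frac{67 - 5022}{\left(\frac{7}{2}\right)^{2}} = - \frac{4955}{\frac{49}{4}} = \left(-4955\right) \frac{4}{49} = - \frac{19820}{49}$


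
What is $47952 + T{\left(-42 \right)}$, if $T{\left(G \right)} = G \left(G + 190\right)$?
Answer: $41736$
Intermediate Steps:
$T{\left(G \right)} = G \left(190 + G\right)$
$47952 + T{\left(-42 \right)} = 47952 - 42 \left(190 - 42\right) = 47952 - 6216 = 41736$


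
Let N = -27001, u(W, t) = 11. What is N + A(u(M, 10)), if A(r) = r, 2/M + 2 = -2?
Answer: -26990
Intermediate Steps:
M = -½ (M = 2/(-2 - 2) = 2/(-4) = 2*(-¼) = -½ ≈ -0.50000)
N + A(u(M, 10)) = -27001 + 11 = -26990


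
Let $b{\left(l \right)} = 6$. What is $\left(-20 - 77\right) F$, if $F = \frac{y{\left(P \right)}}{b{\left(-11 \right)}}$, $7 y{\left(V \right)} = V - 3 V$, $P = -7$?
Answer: $- \frac{97}{3} \approx -32.333$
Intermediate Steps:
$y{\left(V \right)} = - \frac{2 V}{7}$ ($y{\left(V \right)} = \frac{V - 3 V}{7} = \frac{\left(-2\right) V}{7} = - \frac{2 V}{7}$)
$F = \frac{1}{3}$ ($F = \frac{\left(- \frac{2}{7}\right) \left(-7\right)}{6} = 2 \cdot \frac{1}{6} = \frac{1}{3} \approx 0.33333$)
$\left(-20 - 77\right) F = \left(-20 - 77\right) \frac{1}{3} = \left(-97\right) \frac{1}{3} = - \frac{97}{3}$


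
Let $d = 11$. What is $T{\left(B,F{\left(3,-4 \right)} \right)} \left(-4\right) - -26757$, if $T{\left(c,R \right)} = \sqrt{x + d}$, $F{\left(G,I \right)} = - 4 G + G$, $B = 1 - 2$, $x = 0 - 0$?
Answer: $26757 - 4 \sqrt{11} \approx 26744.0$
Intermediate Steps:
$x = 0$ ($x = 0 + 0 = 0$)
$B = -1$ ($B = 1 - 2 = -1$)
$F{\left(G,I \right)} = - 3 G$
$T{\left(c,R \right)} = \sqrt{11}$ ($T{\left(c,R \right)} = \sqrt{0 + 11} = \sqrt{11}$)
$T{\left(B,F{\left(3,-4 \right)} \right)} \left(-4\right) - -26757 = \sqrt{11} \left(-4\right) - -26757 = - 4 \sqrt{11} + 26757 = 26757 - 4 \sqrt{11}$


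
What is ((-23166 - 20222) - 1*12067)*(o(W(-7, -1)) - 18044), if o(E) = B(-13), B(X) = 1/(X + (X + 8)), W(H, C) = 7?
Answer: 6003798605/6 ≈ 1.0006e+9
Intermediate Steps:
B(X) = 1/(8 + 2*X) (B(X) = 1/(X + (8 + X)) = 1/(8 + 2*X))
o(E) = -1/18 (o(E) = 1/(2*(4 - 13)) = (1/2)/(-9) = (1/2)*(-1/9) = -1/18)
((-23166 - 20222) - 1*12067)*(o(W(-7, -1)) - 18044) = ((-23166 - 20222) - 1*12067)*(-1/18 - 18044) = (-43388 - 12067)*(-324793/18) = -55455*(-324793/18) = 6003798605/6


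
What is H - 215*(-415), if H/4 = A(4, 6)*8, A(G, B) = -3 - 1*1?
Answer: 89097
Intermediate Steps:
A(G, B) = -4 (A(G, B) = -3 - 1 = -4)
H = -128 (H = 4*(-4*8) = 4*(-32) = -128)
H - 215*(-415) = -128 - 215*(-415) = -128 + 89225 = 89097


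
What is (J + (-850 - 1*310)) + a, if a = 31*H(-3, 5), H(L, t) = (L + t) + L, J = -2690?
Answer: -3881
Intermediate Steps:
H(L, t) = t + 2*L
a = -31 (a = 31*(5 + 2*(-3)) = 31*(5 - 6) = 31*(-1) = -31)
(J + (-850 - 1*310)) + a = (-2690 + (-850 - 1*310)) - 31 = (-2690 + (-850 - 310)) - 31 = (-2690 - 1160) - 31 = -3850 - 31 = -3881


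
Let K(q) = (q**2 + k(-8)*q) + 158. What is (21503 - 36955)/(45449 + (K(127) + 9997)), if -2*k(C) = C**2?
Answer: -15452/67669 ≈ -0.22835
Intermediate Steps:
k(C) = -C**2/2
K(q) = 158 + q**2 - 32*q (K(q) = (q**2 + (-1/2*(-8)**2)*q) + 158 = (q**2 + (-1/2*64)*q) + 158 = (q**2 - 32*q) + 158 = 158 + q**2 - 32*q)
(21503 - 36955)/(45449 + (K(127) + 9997)) = (21503 - 36955)/(45449 + ((158 + 127**2 - 32*127) + 9997)) = -15452/(45449 + ((158 + 16129 - 4064) + 9997)) = -15452/(45449 + (12223 + 9997)) = -15452/(45449 + 22220) = -15452/67669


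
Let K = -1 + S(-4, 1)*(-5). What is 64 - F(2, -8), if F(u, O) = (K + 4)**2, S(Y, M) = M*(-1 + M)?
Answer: 55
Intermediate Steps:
K = -1 (K = -1 + (1*(-1 + 1))*(-5) = -1 + (1*0)*(-5) = -1 + 0*(-5) = -1 + 0 = -1)
F(u, O) = 9 (F(u, O) = (-1 + 4)**2 = 3**2 = 9)
64 - F(2, -8) = 64 - 1*9 = 64 - 9 = 55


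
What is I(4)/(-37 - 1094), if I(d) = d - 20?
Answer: 16/1131 ≈ 0.014147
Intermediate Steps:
I(d) = -20 + d
I(4)/(-37 - 1094) = (-20 + 4)/(-37 - 1094) = -16/(-1131) = -16*(-1/1131) = 16/1131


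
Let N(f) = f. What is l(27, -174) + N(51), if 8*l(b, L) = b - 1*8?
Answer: 427/8 ≈ 53.375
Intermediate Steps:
l(b, L) = -1 + b/8 (l(b, L) = (b - 1*8)/8 = (b - 8)/8 = (-8 + b)/8 = -1 + b/8)
l(27, -174) + N(51) = (-1 + (⅛)*27) + 51 = (-1 + 27/8) + 51 = 19/8 + 51 = 427/8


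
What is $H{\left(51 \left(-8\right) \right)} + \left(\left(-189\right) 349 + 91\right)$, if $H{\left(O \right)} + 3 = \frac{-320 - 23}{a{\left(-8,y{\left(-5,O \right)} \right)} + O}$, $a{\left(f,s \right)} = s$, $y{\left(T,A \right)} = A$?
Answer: $- \frac{53752025}{816} \approx -65873.0$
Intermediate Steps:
$H{\left(O \right)} = -3 - \frac{343}{2 O}$ ($H{\left(O \right)} = -3 + \frac{-320 - 23}{O + O} = -3 - \frac{343}{2 O}$)
$H{\left(51 \left(-8\right) \right)} + \left(\left(-189\right) 349 + 91\right) = \left(-3 - \frac{343}{2 \cdot 51 \left(-8\right)}\right) + \left(\left(-189\right) 349 + 91\right) = \left(-3 - \frac{343}{2 \left(-408\right)}\right) + \left(-65961 + 91\right) = \left(-3 - - \frac{343}{816}\right) - 65870 = \left(-3 + \frac{343}{816}\right) - 65870 = - \frac{2105}{816} - 65870 = - \frac{53752025}{816}$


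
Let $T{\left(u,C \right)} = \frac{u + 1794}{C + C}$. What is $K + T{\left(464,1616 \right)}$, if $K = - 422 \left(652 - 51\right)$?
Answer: $- \frac{409852023}{1616} \approx -2.5362 \cdot 10^{5}$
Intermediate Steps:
$T{\left(u,C \right)} = \frac{1794 + u}{2 C}$
$K = -253622$ ($K = \left(-422\right) 601 = -253622$)
$K + T{\left(464,1616 \right)} = -253622 + \frac{1794 + 464}{2 \cdot 1616} = -253622 + \frac{1}{2} \cdot \frac{1}{1616} \cdot 2258 = -253622 + \frac{1129}{1616} = - \frac{409852023}{1616}$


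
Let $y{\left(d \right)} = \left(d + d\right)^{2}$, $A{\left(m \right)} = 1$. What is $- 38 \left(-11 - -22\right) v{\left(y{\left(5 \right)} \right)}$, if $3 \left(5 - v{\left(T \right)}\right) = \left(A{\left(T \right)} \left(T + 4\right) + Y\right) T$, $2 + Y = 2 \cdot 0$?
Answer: $1419110$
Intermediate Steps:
$y{\left(d \right)} = 4 d^{2}$ ($y{\left(d \right)} = \left(2 d\right)^{2} = 4 d^{2}$)
$Y = -2$ ($Y = -2 + 2 \cdot 0 = -2 + 0 = -2$)
$v{\left(T \right)} = 5 - \frac{T \left(2 + T\right)}{3}$ ($v{\left(T \right)} = 5 - \frac{\left(1 \left(T + 4\right) - 2\right) T}{3} = 5 - \frac{\left(1 \left(4 + T\right) - 2\right) T}{3} = 5 - \frac{\left(\left(4 + T\right) - 2\right) T}{3} = 5 - \frac{\left(2 + T\right) T}{3} = 5 - \frac{T \left(2 + T\right)}{3}$)
$- 38 \left(-11 - -22\right) v{\left(y{\left(5 \right)} \right)} = - 38 \left(-11 - -22\right) \left(5 - \frac{2 \cdot 4 \cdot 5^{2}}{3} - \frac{\left(4 \cdot 5^{2}\right)^{2}}{3}\right) = - 38 \left(-11 + 22\right) \left(5 - \frac{2 \cdot 4 \cdot 25}{3} - \frac{\left(4 \cdot 25\right)^{2}}{3}\right) = \left(-38\right) 11 \left(5 - \frac{200}{3} - \frac{100^{2}}{3}\right) = - 418 \left(5 - \frac{200}{3} - \frac{10000}{3}\right) = \left(-418\right) \left(-3395\right) = 1419110$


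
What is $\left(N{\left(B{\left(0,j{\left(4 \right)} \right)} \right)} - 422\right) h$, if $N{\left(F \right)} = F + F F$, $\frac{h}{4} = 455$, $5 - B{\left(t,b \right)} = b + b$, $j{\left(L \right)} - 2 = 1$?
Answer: $-768040$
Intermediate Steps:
$j{\left(L \right)} = 3$ ($j{\left(L \right)} = 2 + 1 = 3$)
$B{\left(t,b \right)} = 5 - 2 b$ ($B{\left(t,b \right)} = 5 - \left(b + b\right) = 5 - 2 b$)
$h = 1820$ ($h = 4 \cdot 455 = 1820$)
$N{\left(F \right)} = F + F^{2}$
$\left(N{\left(B{\left(0,j{\left(4 \right)} \right)} \right)} - 422\right) h = \left(\left(5 - 6\right) \left(1 + \left(5 - 6\right)\right) - 422\right) 1820 = \left(- (1 - 1) - 422\right) 1820 = \left(\left(-1\right) 0 - 422\right) 1820 = \left(0 - 422\right) 1820 = \left(-422\right) 1820 = -768040$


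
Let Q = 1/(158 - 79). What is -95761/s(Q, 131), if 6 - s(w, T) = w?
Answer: -175933/11 ≈ -15994.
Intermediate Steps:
Q = 1/79 ≈ 0.012658
s(w, T) = 6 - w
-95761/s(Q, 131) = -95761/(6 - 1*1/79) = -95761/(6 - 1/79) = -95761/473/79 = -95761*79/473 = -175933/11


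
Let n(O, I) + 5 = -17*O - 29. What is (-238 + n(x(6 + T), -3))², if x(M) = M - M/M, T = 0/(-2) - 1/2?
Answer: 485809/4 ≈ 1.2145e+5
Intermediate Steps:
T = -½ (T = 0*(-½) - 1*½ = 0 - ½ = -½ ≈ -0.50000)
x(M) = -1 + M (x(M) = M - 1*1 = M - 1 = -1 + M)
n(O, I) = -34 - 17*O (n(O, I) = -5 + (-17*O - 29) = -5 + (-29 - 17*O) = -34 - 17*O)
(-238 + n(x(6 + T), -3))² = (-238 + (-34 - 17*(-1 + (6 - ½))))² = (-238 + (-34 - 17*(-1 + 11/2)))² = (-238 + (-34 - 17*9/2))² = (-238 + (-34 - 153/2))² = (-238 - 221/2)² = (-697/2)² = 485809/4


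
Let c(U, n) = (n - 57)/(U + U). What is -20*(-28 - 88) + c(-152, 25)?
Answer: 44082/19 ≈ 2320.1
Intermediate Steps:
c(U, n) = (-57 + n)/(2*U) (c(U, n) = (-57 + n)/((2*U)) = (-57 + n)*(1/(2*U)) = (-57 + n)/(2*U))
-20*(-28 - 88) + c(-152, 25) = -20*(-28 - 88) + (1/2)*(-57 + 25)/(-152) = -20*(-116) + (1/2)*(-1/152)*(-32) = 2320 + 2/19 = 44082/19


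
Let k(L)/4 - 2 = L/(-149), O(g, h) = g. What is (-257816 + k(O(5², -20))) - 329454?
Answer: -87502138/149 ≈ -5.8726e+5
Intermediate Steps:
k(L) = 8 - 4*L/149 (k(L) = 8 + 4*(L/(-149)) = 8 + 4*(L*(-1/149)) = 8 + 4*(-L/149) = 8 - 4*L/149)
(-257816 + k(O(5², -20))) - 329454 = (-257816 + (8 - 4/149*5²)) - 329454 = (-257816 + (8 - 4/149*25)) - 329454 = (-257816 + (8 - 100/149)) - 329454 = (-257816 + 1092/149) - 329454 = -38413492/149 - 329454 = -87502138/149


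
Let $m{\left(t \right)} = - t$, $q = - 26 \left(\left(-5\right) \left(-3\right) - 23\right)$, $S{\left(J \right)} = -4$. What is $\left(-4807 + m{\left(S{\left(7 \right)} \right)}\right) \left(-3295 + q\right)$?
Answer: $14826861$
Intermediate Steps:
$q = 208$ ($q = - 26 \left(15 - 23\right) = \left(-26\right) \left(-8\right) = 208$)
$\left(-4807 + m{\left(S{\left(7 \right)} \right)}\right) \left(-3295 + q\right) = \left(-4807 - -4\right) \left(-3295 + 208\right) = \left(-4807 + 4\right) \left(-3087\right) = \left(-4803\right) \left(-3087\right) = 14826861$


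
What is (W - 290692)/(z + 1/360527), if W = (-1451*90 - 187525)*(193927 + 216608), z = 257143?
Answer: -47083972550298359/92706994362 ≈ -5.0788e+5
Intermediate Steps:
W = -130597341525 (W = (-130590 - 187525)*410535 = -318115*410535 = -130597341525)
(W - 290692)/(z + 1/360527) = (-130597341525 - 290692)/(257143 + 1/360527) = -130597632217/(257143 + 1/360527) = -130597632217/92706994362/360527 = -130597632217*360527/92706994362 = -47083972550298359/92706994362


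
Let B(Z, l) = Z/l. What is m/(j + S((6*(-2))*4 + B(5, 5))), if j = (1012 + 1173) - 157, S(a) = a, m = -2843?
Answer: -2843/1981 ≈ -1.4351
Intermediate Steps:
j = 2028 (j = 2185 - 157 = 2028)
m/(j + S((6*(-2))*4 + B(5, 5))) = -2843/(2028 + ((6*(-2))*4 + 5/5)) = -2843/(2028 + (-12*4 + 5*(1/5))) = -2843/(2028 + (-48 + 1)) = -2843/(2028 - 47) = -2843/1981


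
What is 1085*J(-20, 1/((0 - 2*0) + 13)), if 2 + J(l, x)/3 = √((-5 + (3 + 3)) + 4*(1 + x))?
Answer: -6510 + 3255*√897/13 ≈ 989.01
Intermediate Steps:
J(l, x) = -6 + 3*√(5 + 4*x) (J(l, x) = -6 + 3*√((-5 + (3 + 3)) + 4*(1 + x)) = -6 + 3*√((-5 + 6) + (4 + 4*x)) = -6 + 3*√(1 + (4 + 4*x)) = -6 + 3*√(5 + 4*x))
1085*J(-20, 1/((0 - 2*0) + 13)) = 1085*(-6 + 3*√(5 + 4/((0 - 2*0) + 13))) = 1085*(-6 + 3*√(5 + 4/((0 + 0) + 13))) = 1085*(-6 + 3*√(5 + 4/(0 + 13))) = 1085*(-6 + 3*√(5 + 4/13)) = 1085*(-6 + 3*√(69/13)) = 1085*(-6 + 3*(√897/13)) = 1085*(-6 + 3*√897/13) = -6510 + 3255*√897/13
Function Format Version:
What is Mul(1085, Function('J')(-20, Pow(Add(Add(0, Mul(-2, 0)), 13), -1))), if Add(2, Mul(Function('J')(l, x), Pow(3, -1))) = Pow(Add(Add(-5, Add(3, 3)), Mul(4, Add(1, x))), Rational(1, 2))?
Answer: Add(-6510, Mul(Rational(3255, 13), Pow(897, Rational(1, 2)))) ≈ 989.01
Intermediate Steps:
Function('J')(l, x) = Add(-6, Mul(3, Pow(Add(5, Mul(4, x)), Rational(1, 2)))) (Function('J')(l, x) = Add(-6, Mul(3, Pow(Add(Add(-5, Add(3, 3)), Mul(4, Add(1, x))), Rational(1, 2)))) = Add(-6, Mul(3, Pow(Add(Add(-5, 6), Add(4, Mul(4, x))), Rational(1, 2)))) = Add(-6, Mul(3, Pow(Add(1, Add(4, Mul(4, x))), Rational(1, 2)))) = Add(-6, Mul(3, Pow(Add(5, Mul(4, x)), Rational(1, 2)))))
Mul(1085, Function('J')(-20, Pow(Add(Add(0, Mul(-2, 0)), 13), -1))) = Mul(1085, Add(-6, Mul(3, Pow(Add(5, Mul(4, Pow(Add(Add(0, Mul(-2, 0)), 13), -1))), Rational(1, 2))))) = Mul(1085, Add(-6, Mul(3, Pow(Add(5, Mul(4, Pow(Add(Add(0, 0), 13), -1))), Rational(1, 2))))) = Mul(1085, Add(-6, Mul(3, Pow(Add(5, Mul(4, Pow(Add(0, 13), -1))), Rational(1, 2))))) = Mul(1085, Add(-6, Mul(3, Pow(Add(5, Mul(4, Pow(13, -1))), Rational(1, 2))))) = Mul(1085, Add(-6, Mul(3, Pow(Add(5, Mul(4, Rational(1, 13))), Rational(1, 2))))) = Mul(1085, Add(-6, Mul(3, Pow(Add(5, Rational(4, 13)), Rational(1, 2))))) = Mul(1085, Add(-6, Mul(3, Pow(Rational(69, 13), Rational(1, 2))))) = Mul(1085, Add(-6, Mul(3, Mul(Rational(1, 13), Pow(897, Rational(1, 2)))))) = Mul(1085, Add(-6, Mul(Rational(3, 13), Pow(897, Rational(1, 2))))) = Add(-6510, Mul(Rational(3255, 13), Pow(897, Rational(1, 2))))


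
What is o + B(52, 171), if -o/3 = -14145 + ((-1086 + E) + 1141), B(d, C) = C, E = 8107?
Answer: 18120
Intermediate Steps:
o = 17949 (o = -3*(-14145 + ((-1086 + 8107) + 1141)) = -3*(-14145 + (7021 + 1141)) = -3*(-14145 + 8162) = -3*(-5983) = 17949)
o + B(52, 171) = 17949 + 171 = 18120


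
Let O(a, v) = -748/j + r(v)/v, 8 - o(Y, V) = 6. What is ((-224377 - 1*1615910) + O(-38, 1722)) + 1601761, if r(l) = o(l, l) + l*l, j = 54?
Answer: -1835101525/7749 ≈ -2.3682e+5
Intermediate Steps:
o(Y, V) = 2 (o(Y, V) = 8 - 1*6 = 8 - 6 = 2)
r(l) = 2 + l² (r(l) = 2 + l*l = 2 + l²)
O(a, v) = -374/27 + (2 + v²)/v (O(a, v) = -748/54 + (2 + v²)/v = -748*1/54 + (2 + v²)/v = -374/27 + (2 + v²)/v)
((-224377 - 1*1615910) + O(-38, 1722)) + 1601761 = ((-224377 - 1*1615910) + (-374/27 + 1722 + 2/1722)) + 1601761 = ((-224377 - 1615910) + (-374/27 + 1722 + 2*(1/1722))) + 1601761 = (-1840287 + (-374/27 + 1722 + 1/861)) + 1601761 = (-1840287 + 13236449/7749) + 1601761 = -14247147514/7749 + 1601761 = -1835101525/7749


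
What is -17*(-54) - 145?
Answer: 773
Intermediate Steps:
-17*(-54) - 145 = 918 - 145 = 773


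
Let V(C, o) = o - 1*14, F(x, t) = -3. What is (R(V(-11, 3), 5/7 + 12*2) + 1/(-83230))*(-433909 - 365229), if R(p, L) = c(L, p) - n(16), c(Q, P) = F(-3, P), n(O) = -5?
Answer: -66511856171/41615 ≈ -1.5983e+6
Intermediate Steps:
V(C, o) = -14 + o (V(C, o) = o - 14 = -14 + o)
c(Q, P) = -3
R(p, L) = 2 (R(p, L) = -3 - 1*(-5) = -3 + 5 = 2)
(R(V(-11, 3), 5/7 + 12*2) + 1/(-83230))*(-433909 - 365229) = (2 + 1/(-83230))*(-433909 - 365229) = (2 - 1/83230)*(-799138) = (166459/83230)*(-799138) = -66511856171/41615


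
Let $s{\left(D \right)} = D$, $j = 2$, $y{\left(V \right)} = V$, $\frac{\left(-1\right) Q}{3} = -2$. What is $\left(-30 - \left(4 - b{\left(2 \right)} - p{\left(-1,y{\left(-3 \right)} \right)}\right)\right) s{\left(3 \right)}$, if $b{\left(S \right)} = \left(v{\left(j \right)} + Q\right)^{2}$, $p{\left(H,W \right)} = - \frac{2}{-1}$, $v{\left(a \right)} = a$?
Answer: $96$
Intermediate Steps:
$Q = 6$ ($Q = \left(-3\right) \left(-2\right) = 6$)
$p{\left(H,W \right)} = 2$ ($p{\left(H,W \right)} = \left(-2\right) \left(-1\right) = 2$)
$b{\left(S \right)} = 64$ ($b{\left(S \right)} = \left(2 + 6\right)^{2} = 8^{2} = 64$)
$\left(-30 - \left(4 - b{\left(2 \right)} - p{\left(-1,y{\left(-3 \right)} \right)}\right)\right) s{\left(3 \right)} = \left(-30 + \left(\left(64 + 2\right) - 4\right)\right) 3 = \left(-30 + \left(66 - 4\right)\right) 3 = \left(-30 + 62\right) 3 = 32 \cdot 3 = 96$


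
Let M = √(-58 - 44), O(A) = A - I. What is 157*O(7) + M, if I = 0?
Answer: 1099 + I*√102 ≈ 1099.0 + 10.1*I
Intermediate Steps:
O(A) = A (O(A) = A - 1*0 = A + 0 = A)
M = I*√102 (M = √(-102) = I*√102 ≈ 10.1*I)
157*O(7) + M = 157*7 + I*√102 = 1099 + I*√102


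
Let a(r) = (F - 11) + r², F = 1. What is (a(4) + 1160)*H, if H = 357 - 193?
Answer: 191224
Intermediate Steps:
a(r) = -10 + r² (a(r) = (1 - 11) + r² = -10 + r²)
H = 164
(a(4) + 1160)*H = ((-10 + 4²) + 1160)*164 = ((-10 + 16) + 1160)*164 = (6 + 1160)*164 = 1166*164 = 191224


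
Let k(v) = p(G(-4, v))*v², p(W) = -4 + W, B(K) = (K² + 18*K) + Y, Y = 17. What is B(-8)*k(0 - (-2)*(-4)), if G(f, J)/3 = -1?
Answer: 28224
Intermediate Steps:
G(f, J) = -3 (G(f, J) = 3*(-1) = -3)
B(K) = 17 + K² + 18*K (B(K) = (K² + 18*K) + 17 = 17 + K² + 18*K)
k(v) = -7*v² (k(v) = (-4 - 3)*v² = -7*v²)
B(-8)*k(0 - (-2)*(-4)) = (17 + (-8)² + 18*(-8))*(-7*(0 - (-2)*(-4))²) = (17 + 64 - 144)*(-7*(0 - 1*8)²) = -(-441)*(0 - 8)² = -(-441)*(-8)² = -(-441)*64 = -63*(-448) = 28224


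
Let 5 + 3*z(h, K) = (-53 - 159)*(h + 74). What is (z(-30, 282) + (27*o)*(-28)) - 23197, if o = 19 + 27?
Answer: -61084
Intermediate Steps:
z(h, K) = -5231 - 212*h/3 (z(h, K) = -5/3 + ((-53 - 159)*(h + 74))/3 = -5/3 + (-212*(74 + h))/3 = -5/3 + (-15688 - 212*h)/3 = -5/3 + (-15688/3 - 212*h/3) = -5231 - 212*h/3)
o = 46
(z(-30, 282) + (27*o)*(-28)) - 23197 = ((-5231 - 212/3*(-30)) + (27*46)*(-28)) - 23197 = ((-5231 + 2120) + 1242*(-28)) - 23197 = (-3111 - 34776) - 23197 = -37887 - 23197 = -61084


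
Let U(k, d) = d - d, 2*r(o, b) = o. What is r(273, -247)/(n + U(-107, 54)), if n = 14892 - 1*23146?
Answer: -273/16508 ≈ -0.016537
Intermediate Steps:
r(o, b) = o/2
n = -8254 (n = 14892 - 23146 = -8254)
U(k, d) = 0
r(273, -247)/(n + U(-107, 54)) = ((½)*273)/(-8254 + 0) = (273/2)/(-8254) = (273/2)*(-1/8254) = -273/16508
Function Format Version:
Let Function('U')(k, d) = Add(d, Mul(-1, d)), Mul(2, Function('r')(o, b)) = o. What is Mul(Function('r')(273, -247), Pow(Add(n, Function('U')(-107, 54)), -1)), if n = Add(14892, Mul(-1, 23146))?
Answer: Rational(-273, 16508) ≈ -0.016537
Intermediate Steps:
Function('r')(o, b) = Mul(Rational(1, 2), o)
n = -8254 (n = Add(14892, -23146) = -8254)
Function('U')(k, d) = 0
Mul(Function('r')(273, -247), Pow(Add(n, Function('U')(-107, 54)), -1)) = Mul(Mul(Rational(1, 2), 273), Pow(Add(-8254, 0), -1)) = Mul(Rational(273, 2), Pow(-8254, -1)) = Mul(Rational(273, 2), Rational(-1, 8254)) = Rational(-273, 16508)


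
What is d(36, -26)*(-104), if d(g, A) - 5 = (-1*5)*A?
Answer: -14040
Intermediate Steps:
d(g, A) = 5 - 5*A (d(g, A) = 5 + (-1*5)*A = 5 - 5*A)
d(36, -26)*(-104) = (5 - 5*(-26))*(-104) = (5 + 130)*(-104) = 135*(-104) = -14040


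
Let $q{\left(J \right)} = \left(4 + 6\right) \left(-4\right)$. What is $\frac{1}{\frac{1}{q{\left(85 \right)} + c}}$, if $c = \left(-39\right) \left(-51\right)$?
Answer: $1949$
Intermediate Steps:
$q{\left(J \right)} = -40$ ($q{\left(J \right)} = 10 \left(-4\right) = -40$)
$c = 1989$
$\frac{1}{\frac{1}{q{\left(85 \right)} + c}} = \frac{1}{\frac{1}{-40 + 1989}} = \frac{1}{\frac{1}{1949}} = 1949$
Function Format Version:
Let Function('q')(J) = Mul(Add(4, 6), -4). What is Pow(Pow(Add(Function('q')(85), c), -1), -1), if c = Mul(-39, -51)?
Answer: 1949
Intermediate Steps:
Function('q')(J) = -40 (Function('q')(J) = Mul(10, -4) = -40)
c = 1989
Pow(Pow(Add(Function('q')(85), c), -1), -1) = Pow(Pow(Add(-40, 1989), -1), -1) = Pow(Pow(1949, -1), -1) = Pow(Rational(1, 1949), -1) = 1949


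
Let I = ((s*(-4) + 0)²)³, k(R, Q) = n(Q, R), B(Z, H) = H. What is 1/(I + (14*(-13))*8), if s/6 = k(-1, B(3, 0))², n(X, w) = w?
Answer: 1/191101520 ≈ 5.2328e-9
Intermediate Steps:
k(R, Q) = R
s = 6 (s = 6*(-1)² = 6*1 = 6)
I = 191102976 (I = ((6*(-4) + 0)²)³ = ((-24 + 0)²)³ = ((-24)²)³ = 576³ = 191102976)
1/(I + (14*(-13))*8) = 1/(191102976 + (14*(-13))*8) = 1/(191102976 - 182*8) = 1/(191102976 - 1456) = 1/191101520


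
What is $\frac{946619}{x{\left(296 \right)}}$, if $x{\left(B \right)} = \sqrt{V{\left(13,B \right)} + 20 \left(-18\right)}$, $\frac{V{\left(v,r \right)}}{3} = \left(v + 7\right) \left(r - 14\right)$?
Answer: $\frac{946619 \sqrt{115}}{1380} \approx 7356.1$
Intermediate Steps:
$V{\left(v,r \right)} = 3 \left(-14 + r\right) \left(7 + v\right)$ ($V{\left(v,r \right)} = 3 \left(v + 7\right) \left(r - 14\right) = 3 \left(7 + v\right) \left(-14 + r\right) = 3 \left(-14 + r\right) \left(7 + v\right)$)
$x{\left(B \right)} = \sqrt{-1200 + 60 B}$ ($x{\left(B \right)} = \sqrt{\left(-294 - 546 + 21 B + 3 B 13\right) + 20 \left(-18\right)} = \sqrt{\left(-294 - 546 + 21 B + 39 B\right) - 360} = \sqrt{\left(-840 + 60 B\right) - 360} = \sqrt{-1200 + 60 B}$)
$\frac{946619}{x{\left(296 \right)}} = \frac{946619}{2 \sqrt{-300 + 15 \cdot 296}} = \frac{946619}{2 \sqrt{-300 + 4440}} = \frac{946619}{2 \sqrt{4140}} = \frac{946619}{2 \cdot 6 \sqrt{115}} = \frac{946619}{12 \sqrt{115}} = 946619 \frac{\sqrt{115}}{1380} = \frac{946619 \sqrt{115}}{1380}$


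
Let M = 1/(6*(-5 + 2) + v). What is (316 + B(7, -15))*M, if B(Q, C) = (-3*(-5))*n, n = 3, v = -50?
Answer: -361/68 ≈ -5.3088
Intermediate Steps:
B(Q, C) = 45 (B(Q, C) = -3*(-5)*3 = 15*3 = 45)
M = -1/68 (M = 1/(6*(-5 + 2) - 50) = 1/(6*(-3) - 50) = 1/(-18 - 50) = 1/(-68) = -1/68 ≈ -0.014706)
(316 + B(7, -15))*M = (316 + 45)*(-1/68) = 361*(-1/68) = -361/68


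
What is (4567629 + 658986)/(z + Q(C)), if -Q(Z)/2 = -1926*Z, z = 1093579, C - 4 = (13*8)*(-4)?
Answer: -1045323/98689 ≈ -10.592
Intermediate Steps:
C = -412 (C = 4 + (13*8)*(-4) = 4 + 104*(-4) = 4 - 416 = -412)
Q(Z) = 3852*Z (Q(Z) = -(-3852)*Z = 3852*Z)
(4567629 + 658986)/(z + Q(C)) = (4567629 + 658986)/(1093579 + 3852*(-412)) = 5226615/(1093579 - 1587024) = 5226615/(-493445) = 5226615*(-1/493445) = -1045323/98689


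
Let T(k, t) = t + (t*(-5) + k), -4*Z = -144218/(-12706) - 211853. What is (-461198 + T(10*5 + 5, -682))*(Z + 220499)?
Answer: -796398716699505/6353 ≈ -1.2536e+11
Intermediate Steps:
Z = 336457500/6353 (Z = -(-144218/(-12706) - 211853)/4 = -(-144218*(-1/12706) - 211853)/4 = -(72109/6353 - 211853)/4 = -¼*(-1345830000/6353) = 336457500/6353 ≈ 52960.)
T(k, t) = k - 4*t (T(k, t) = t + (-5*t + k) = t + (k - 5*t) = k - 4*t)
(-461198 + T(10*5 + 5, -682))*(Z + 220499) = (-461198 + ((10*5 + 5) - 4*(-682)))*(336457500/6353 + 220499) = (-461198 + ((50 + 5) + 2728))*(1737287647/6353) = (-461198 + (55 + 2728))*(1737287647/6353) = (-461198 + 2783)*(1737287647/6353) = -458415*1737287647/6353 = -796398716699505/6353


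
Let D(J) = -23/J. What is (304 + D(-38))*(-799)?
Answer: -9248425/38 ≈ -2.4338e+5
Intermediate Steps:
(304 + D(-38))*(-799) = (304 - 23/(-38))*(-799) = (304 - 23*(-1/38))*(-799) = (304 + 23/38)*(-799) = (11575/38)*(-799) = -9248425/38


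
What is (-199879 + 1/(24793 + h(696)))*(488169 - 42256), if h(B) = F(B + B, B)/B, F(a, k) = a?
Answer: -2209944740601052/24795 ≈ -8.9129e+10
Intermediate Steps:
h(B) = 2 (h(B) = (B + B)/B = (2*B)/B = 2)
(-199879 + 1/(24793 + h(696)))*(488169 - 42256) = (-199879 + 1/(24793 + 2))*(488169 - 42256) = (-199879 + 1/24795)*445913 = -4955999804/24795*445913 = -2209944740601052/24795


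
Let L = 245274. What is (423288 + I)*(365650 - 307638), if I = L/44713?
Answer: 1097976974503416/44713 ≈ 2.4556e+10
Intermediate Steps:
I = 245274/44713 ≈ 5.4855
(423288 + I)*(365650 - 307638) = (423288 + 245274/44713)*(365650 - 307638) = (18926721618/44713)*58012 = 1097976974503416/44713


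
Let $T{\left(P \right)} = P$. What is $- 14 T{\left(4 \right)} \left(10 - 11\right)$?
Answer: $56$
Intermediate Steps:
$- 14 T{\left(4 \right)} \left(10 - 11\right) = \left(-14\right) 4 \left(10 - 11\right) = - 56 \left(10 - 11\right) = \left(-56\right) \left(-1\right) = 56$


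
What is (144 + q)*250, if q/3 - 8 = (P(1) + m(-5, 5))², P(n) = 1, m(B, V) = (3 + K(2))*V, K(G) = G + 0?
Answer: 549000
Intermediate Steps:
K(G) = G
m(B, V) = 5*V (m(B, V) = (3 + 2)*V = 5*V)
q = 2052 (q = 24 + 3*(1 + 5*5)² = 24 + 3*(1 + 25)² = 24 + 3*26² = 24 + 3*676 = 24 + 2028 = 2052)
(144 + q)*250 = (144 + 2052)*250 = 2196*250 = 549000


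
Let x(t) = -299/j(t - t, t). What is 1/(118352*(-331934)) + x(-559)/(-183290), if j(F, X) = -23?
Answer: -255352934637/3600278660923360 ≈ -7.0926e-5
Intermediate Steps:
x(t) = 13 (x(t) = -299/(-23) = -299*(-1/23) = 13)
1/(118352*(-331934)) + x(-559)/(-183290) = 1/(118352*(-331934)) + 13/(-183290) = (1/118352)*(-1/331934) + 13*(-1/183290) = -1/39285052768 - 13/183290 = -255352934637/3600278660923360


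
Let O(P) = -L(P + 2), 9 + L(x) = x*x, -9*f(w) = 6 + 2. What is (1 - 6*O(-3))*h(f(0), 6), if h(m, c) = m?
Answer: 376/9 ≈ 41.778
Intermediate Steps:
f(w) = -8/9 (f(w) = -(6 + 2)/9 = -⅑*8 = -8/9)
L(x) = -9 + x² (L(x) = -9 + x*x = -9 + x²)
O(P) = 9 - (2 + P)² (O(P) = -(-9 + (P + 2)²) = -(-9 + (2 + P)²) = 9 - (2 + P)²)
(1 - 6*O(-3))*h(f(0), 6) = (1 - 6*(9 - (2 - 3)²))*(-8/9) = (1 - 6*(9 - 1*(-1)²))*(-8/9) = (1 - 6*(9 - 1*1))*(-8/9) = (1 - 6*(9 - 1))*(-8/9) = (1 - 6*8)*(-8/9) = (1 - 48)*(-8/9) = -47*(-8/9) = 376/9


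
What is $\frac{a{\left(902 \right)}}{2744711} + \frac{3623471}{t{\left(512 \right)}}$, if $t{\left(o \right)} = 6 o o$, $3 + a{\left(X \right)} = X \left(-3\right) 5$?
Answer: $\frac{9924095143369}{4317057122304} \approx 2.2988$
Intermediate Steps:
$a{\left(X \right)} = -3 - 15 X$ ($a{\left(X \right)} = -3 + X \left(-3\right) 5 = -3 + - 3 X 5 = -3 - 15 X$)
$t{\left(o \right)} = 6 o^{2}$
$\frac{a{\left(902 \right)}}{2744711} + \frac{3623471}{t{\left(512 \right)}} = \frac{-3 - 13530}{2744711} + \frac{3623471}{6 \cdot 512^{2}} = \left(-3 - 13530\right) \frac{1}{2744711} + \frac{3623471}{6 \cdot 262144} = \left(-13533\right) \frac{1}{2744711} + \frac{3623471}{1572864} = - \frac{13533}{2744711} + 3623471 \cdot \frac{1}{1572864} = - \frac{13533}{2744711} + \frac{3623471}{1572864} = \frac{9924095143369}{4317057122304}$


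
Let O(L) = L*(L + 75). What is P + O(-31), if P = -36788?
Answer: -38152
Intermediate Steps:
O(L) = L*(75 + L)
P + O(-31) = -36788 - 31*(75 - 31) = -36788 - 31*44 = -36788 - 1364 = -38152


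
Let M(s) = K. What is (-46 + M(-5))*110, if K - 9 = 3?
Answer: -3740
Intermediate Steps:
K = 12 (K = 9 + 3 = 12)
M(s) = 12
(-46 + M(-5))*110 = (-46 + 12)*110 = -34*110 = -3740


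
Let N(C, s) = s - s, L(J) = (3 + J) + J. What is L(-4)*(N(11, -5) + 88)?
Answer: -440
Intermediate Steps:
L(J) = 3 + 2*J
N(C, s) = 0
L(-4)*(N(11, -5) + 88) = (3 + 2*(-4))*(0 + 88) = (3 - 8)*88 = -5*88 = -440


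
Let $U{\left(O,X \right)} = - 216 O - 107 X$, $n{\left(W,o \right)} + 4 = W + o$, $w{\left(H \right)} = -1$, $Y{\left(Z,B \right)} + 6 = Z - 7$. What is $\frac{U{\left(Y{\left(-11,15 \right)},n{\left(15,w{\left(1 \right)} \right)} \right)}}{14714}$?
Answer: $\frac{2057}{7357} \approx 0.2796$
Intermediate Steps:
$Y{\left(Z,B \right)} = -13 + Z$ ($Y{\left(Z,B \right)} = -6 + \left(Z - 7\right) = -6 + \left(-7 + Z\right) = -13 + Z$)
$n{\left(W,o \right)} = -4 + W + o$ ($n{\left(W,o \right)} = -4 + \left(W + o\right) = -4 + W + o$)
$\frac{U{\left(Y{\left(-11,15 \right)},n{\left(15,w{\left(1 \right)} \right)} \right)}}{14714} = \frac{- 216 \left(-13 - 11\right) - 107 \left(-4 + 15 - 1\right)}{14714} = \left(\left(-216\right) \left(-24\right) - 1070\right) \frac{1}{14714} = \left(5184 - 1070\right) \frac{1}{14714} = 4114 \cdot \frac{1}{14714} = \frac{2057}{7357}$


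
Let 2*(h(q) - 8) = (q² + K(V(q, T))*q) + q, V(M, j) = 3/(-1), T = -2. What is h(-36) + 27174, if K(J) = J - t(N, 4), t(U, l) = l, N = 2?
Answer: 27938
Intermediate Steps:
V(M, j) = -3 (V(M, j) = 3*(-1) = -3)
K(J) = -4 + J (K(J) = J - 1*4 = J - 4 = -4 + J)
h(q) = 8 + q²/2 - 3*q (h(q) = 8 + ((q² + (-4 - 3)*q) + q)/2 = 8 + ((q² - 7*q) + q)/2 = 8 + (q² - 6*q)/2 = 8 + (q²/2 - 3*q) = 8 + q²/2 - 3*q)
h(-36) + 27174 = (8 + (½)*(-36)² - 3*(-36)) + 27174 = (8 + (½)*1296 + 108) + 27174 = (8 + 648 + 108) + 27174 = 764 + 27174 = 27938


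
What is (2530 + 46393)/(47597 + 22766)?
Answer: 48923/70363 ≈ 0.69529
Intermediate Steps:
(2530 + 46393)/(47597 + 22766) = 48923/70363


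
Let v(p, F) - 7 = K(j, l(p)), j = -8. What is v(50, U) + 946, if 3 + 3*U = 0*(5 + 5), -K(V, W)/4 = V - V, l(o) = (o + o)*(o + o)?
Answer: 953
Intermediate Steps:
l(o) = 4*o**2 (l(o) = (2*o)*(2*o) = 4*o**2)
K(V, W) = 0 (K(V, W) = -4*(V - V) = -4*0 = 0)
U = -1 (U = -1 + (0*(5 + 5))/3 = -1 + (0*10)/3 = -1 + (1/3)*0 = -1 + 0 = -1)
v(p, F) = 7 (v(p, F) = 7 + 0 = 7)
v(50, U) + 946 = 7 + 946 = 953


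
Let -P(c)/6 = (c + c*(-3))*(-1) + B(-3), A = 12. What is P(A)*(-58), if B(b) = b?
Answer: 7308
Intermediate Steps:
P(c) = 18 - 12*c (P(c) = -6*((c + c*(-3))*(-1) - 3) = -6*((c - 3*c)*(-1) - 3) = -6*(-2*c*(-1) - 3) = -6*(2*c - 3) = -6*(-3 + 2*c) = 18 - 12*c)
P(A)*(-58) = (18 - 12*12)*(-58) = (18 - 144)*(-58) = -126*(-58) = 7308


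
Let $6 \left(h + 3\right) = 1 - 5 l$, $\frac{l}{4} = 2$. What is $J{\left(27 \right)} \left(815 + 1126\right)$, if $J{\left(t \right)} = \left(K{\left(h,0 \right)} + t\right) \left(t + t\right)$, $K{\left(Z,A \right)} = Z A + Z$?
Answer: $1834245$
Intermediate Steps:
$l = 8$ ($l = 4 \cdot 2 = 8$)
$h = - \frac{19}{2}$ ($h = -3 + \frac{1 - 40}{6} = -3 + \frac{1}{6} \left(-39\right) = -3 - \frac{13}{2} = - \frac{19}{2} \approx -9.5$)
$K{\left(Z,A \right)} = Z + A Z$ ($K{\left(Z,A \right)} = A Z + Z = Z + A Z$)
$J{\left(t \right)} = 2 t \left(- \frac{19}{2} + t\right)$ ($J{\left(t \right)} = \left(- \frac{19 \left(1 + 0\right)}{2} + t\right) \left(t + t\right) = \left(\left(- \frac{19}{2}\right) 1 + t\right) 2 t = \left(- \frac{19}{2} + t\right) 2 t = 2 t \left(- \frac{19}{2} + t\right)$)
$J{\left(27 \right)} \left(815 + 1126\right) = 27 \left(-19 + 2 \cdot 27\right) \left(815 + 1126\right) = 27 \left(-19 + 54\right) 1941 = 27 \cdot 35 \cdot 1941 = 945 \cdot 1941 = 1834245$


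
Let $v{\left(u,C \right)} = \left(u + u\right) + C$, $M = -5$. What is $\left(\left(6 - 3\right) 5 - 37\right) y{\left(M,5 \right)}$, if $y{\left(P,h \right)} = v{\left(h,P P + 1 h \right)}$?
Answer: $-880$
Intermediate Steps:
$v{\left(u,C \right)} = C + 2 u$ ($v{\left(u,C \right)} = 2 u + C = C + 2 u$)
$y{\left(P,h \right)} = P^{2} + 3 h$ ($y{\left(P,h \right)} = \left(P P + 1 h\right) + 2 h = \left(P^{2} + h\right) + 2 h = \left(h + P^{2}\right) + 2 h = P^{2} + 3 h$)
$\left(\left(6 - 3\right) 5 - 37\right) y{\left(M,5 \right)} = \left(\left(6 - 3\right) 5 - 37\right) \left(\left(-5\right)^{2} + 3 \cdot 5\right) = \left(3 \cdot 5 - 37\right) \left(25 + 15\right) = \left(15 - 37\right) 40 = \left(-22\right) 40 = -880$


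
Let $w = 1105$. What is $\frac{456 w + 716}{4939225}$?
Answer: $\frac{504596}{4939225} \approx 0.10216$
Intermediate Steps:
$\frac{456 w + 716}{4939225} = \frac{456 \cdot 1105 + 716}{4939225} = \left(503880 + 716\right) \frac{1}{4939225} = 504596 \cdot \frac{1}{4939225} = \frac{504596}{4939225}$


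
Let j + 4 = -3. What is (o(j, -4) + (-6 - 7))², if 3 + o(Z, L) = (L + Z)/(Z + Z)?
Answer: 45369/196 ≈ 231.47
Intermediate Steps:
j = -7 (j = -4 - 3 = -7)
o(Z, L) = -3 + (L + Z)/(2*Z) (o(Z, L) = -3 + (L + Z)/(Z + Z) = -3 + (L + Z)/((2*Z)) = -3 + (L + Z)*(1/(2*Z)) = -3 + (L + Z)/(2*Z))
(o(j, -4) + (-6 - 7))² = ((½)*(-4 - 5*(-7))/(-7) + (-6 - 7))² = ((½)*(-⅐)*(-4 + 35) - 13)² = ((½)*(-⅐)*31 - 13)² = (-31/14 - 13)² = (-213/14)² = 45369/196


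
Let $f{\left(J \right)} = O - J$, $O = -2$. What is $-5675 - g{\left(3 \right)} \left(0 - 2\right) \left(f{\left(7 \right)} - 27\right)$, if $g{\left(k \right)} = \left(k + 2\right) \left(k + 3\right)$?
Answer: $-7835$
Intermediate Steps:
$f{\left(J \right)} = -2 - J$
$g{\left(k \right)} = \left(2 + k\right) \left(3 + k\right)$
$-5675 - g{\left(3 \right)} \left(0 - 2\right) \left(f{\left(7 \right)} - 27\right) = -5675 - \left(6 + 3^{2} + 5 \cdot 3\right) \left(0 - 2\right) \left(\left(-2 - 7\right) - 27\right) = -5675 - \left(6 + 9 + 15\right) \left(-2\right) \left(\left(-2 - 7\right) - 27\right) = -5675 - 30 \left(-2\right) \left(-9 - 27\right) = -5675 - \left(-60\right) \left(-36\right) = -5675 - 2160 = -7835$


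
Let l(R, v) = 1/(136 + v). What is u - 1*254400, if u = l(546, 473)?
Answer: -154929599/609 ≈ -2.5440e+5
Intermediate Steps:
u = 1/609 (u = 1/(136 + 473) = 1/609 ≈ 0.0016420)
u - 1*254400 = 1/609 - 1*254400 = 1/609 - 254400 = -154929599/609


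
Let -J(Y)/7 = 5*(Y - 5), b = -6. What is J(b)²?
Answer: 148225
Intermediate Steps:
J(Y) = 175 - 35*Y (J(Y) = -35*(Y - 5) = -35*(-5 + Y) = -7*(-25 + 5*Y) = 175 - 35*Y)
J(b)² = (175 - 35*(-6))² = (175 + 210)² = 385² = 148225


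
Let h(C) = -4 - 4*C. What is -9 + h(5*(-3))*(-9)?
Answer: -513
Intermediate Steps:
-9 + h(5*(-3))*(-9) = -9 + (-4 - 20*(-3))*(-9) = -9 + (-4 - 4*(-15))*(-9) = -9 + (-4 + 60)*(-9) = -9 + 56*(-9) = -9 - 504 = -513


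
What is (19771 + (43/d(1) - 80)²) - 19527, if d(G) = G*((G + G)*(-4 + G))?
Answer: 282313/36 ≈ 7842.0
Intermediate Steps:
d(G) = 2*G²*(-4 + G) (d(G) = G*((2*G)*(-4 + G)) = G*(2*G*(-4 + G)) = 2*G²*(-4 + G))
(19771 + (43/d(1) - 80)²) - 19527 = (19771 + (43/((2*1²*(-4 + 1))) - 80)²) - 19527 = (19771 + (43/((2*1*(-3))) - 80)²) - 19527 = (19771 + (43/(-6) - 80)²) - 19527 = (19771 + (43*(-⅙) - 80)²) - 19527 = (19771 + (-43/6 - 80)²) - 19527 = (19771 + (-523/6)²) - 19527 = (19771 + 273529/36) - 19527 = 985285/36 - 19527 = 282313/36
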